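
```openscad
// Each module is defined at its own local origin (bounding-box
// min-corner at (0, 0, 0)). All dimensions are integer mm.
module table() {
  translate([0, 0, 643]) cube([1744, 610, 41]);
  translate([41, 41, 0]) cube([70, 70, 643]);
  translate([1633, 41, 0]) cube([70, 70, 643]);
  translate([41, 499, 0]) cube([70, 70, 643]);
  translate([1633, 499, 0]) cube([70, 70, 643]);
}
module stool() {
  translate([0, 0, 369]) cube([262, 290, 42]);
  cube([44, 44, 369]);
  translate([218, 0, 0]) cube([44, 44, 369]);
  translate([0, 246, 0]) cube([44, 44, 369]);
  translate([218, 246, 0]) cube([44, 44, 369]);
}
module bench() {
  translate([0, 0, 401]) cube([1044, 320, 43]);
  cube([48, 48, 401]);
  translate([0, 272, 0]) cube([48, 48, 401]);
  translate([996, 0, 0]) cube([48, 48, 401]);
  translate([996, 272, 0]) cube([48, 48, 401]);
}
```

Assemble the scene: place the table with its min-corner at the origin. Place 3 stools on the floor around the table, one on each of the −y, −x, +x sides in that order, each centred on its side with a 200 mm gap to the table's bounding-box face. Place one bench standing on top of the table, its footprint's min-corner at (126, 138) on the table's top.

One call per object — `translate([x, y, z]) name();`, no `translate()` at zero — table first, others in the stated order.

table();
translate([741, -490, 0]) stool();
translate([-462, 160, 0]) stool();
translate([1944, 160, 0]) stool();
translate([126, 138, 684]) bench();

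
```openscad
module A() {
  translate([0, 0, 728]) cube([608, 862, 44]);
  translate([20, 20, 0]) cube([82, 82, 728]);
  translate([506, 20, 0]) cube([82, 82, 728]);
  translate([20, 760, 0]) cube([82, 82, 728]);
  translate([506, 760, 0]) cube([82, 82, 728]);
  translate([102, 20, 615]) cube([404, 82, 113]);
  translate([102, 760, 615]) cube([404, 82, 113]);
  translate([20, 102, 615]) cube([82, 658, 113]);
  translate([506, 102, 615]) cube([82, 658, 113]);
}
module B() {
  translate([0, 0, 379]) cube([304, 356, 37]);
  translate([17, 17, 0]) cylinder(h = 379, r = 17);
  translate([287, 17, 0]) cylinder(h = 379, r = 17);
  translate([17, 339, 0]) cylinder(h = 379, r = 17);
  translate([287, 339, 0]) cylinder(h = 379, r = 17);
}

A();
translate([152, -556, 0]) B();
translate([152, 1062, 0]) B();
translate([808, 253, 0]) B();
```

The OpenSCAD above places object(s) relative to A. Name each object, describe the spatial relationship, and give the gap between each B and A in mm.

Each stool's nearest face is 200 mm from the table's bounding box.

A is a table. B is a stool. Three stools sit around the table at the −y, +y, +x sides. The gap between each stool and the table is 200 mm.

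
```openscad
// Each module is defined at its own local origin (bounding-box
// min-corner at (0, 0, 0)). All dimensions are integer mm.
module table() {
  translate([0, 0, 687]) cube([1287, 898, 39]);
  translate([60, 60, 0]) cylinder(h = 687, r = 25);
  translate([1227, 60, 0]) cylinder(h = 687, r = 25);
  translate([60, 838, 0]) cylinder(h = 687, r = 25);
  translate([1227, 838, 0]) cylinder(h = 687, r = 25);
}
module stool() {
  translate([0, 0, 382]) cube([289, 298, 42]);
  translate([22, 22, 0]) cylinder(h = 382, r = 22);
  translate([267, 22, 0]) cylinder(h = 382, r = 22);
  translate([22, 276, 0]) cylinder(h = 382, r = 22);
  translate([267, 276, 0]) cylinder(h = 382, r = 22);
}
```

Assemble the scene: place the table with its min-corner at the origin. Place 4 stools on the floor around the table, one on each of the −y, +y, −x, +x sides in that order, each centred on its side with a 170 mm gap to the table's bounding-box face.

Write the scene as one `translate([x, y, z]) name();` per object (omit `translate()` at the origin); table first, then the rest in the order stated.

table();
translate([499, -468, 0]) stool();
translate([499, 1068, 0]) stool();
translate([-459, 300, 0]) stool();
translate([1457, 300, 0]) stool();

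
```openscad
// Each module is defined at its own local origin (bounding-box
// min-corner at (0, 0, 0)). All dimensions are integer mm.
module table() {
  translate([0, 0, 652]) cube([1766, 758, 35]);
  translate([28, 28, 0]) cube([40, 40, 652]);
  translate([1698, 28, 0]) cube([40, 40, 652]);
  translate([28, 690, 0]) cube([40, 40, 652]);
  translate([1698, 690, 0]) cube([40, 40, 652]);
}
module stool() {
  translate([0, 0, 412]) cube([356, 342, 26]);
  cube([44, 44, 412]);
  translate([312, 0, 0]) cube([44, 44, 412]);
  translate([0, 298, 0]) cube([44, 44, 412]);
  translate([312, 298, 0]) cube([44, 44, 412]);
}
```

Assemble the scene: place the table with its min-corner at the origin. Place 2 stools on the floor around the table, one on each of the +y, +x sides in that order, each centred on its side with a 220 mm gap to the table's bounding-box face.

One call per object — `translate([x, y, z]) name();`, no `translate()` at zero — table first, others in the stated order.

table();
translate([705, 978, 0]) stool();
translate([1986, 208, 0]) stool();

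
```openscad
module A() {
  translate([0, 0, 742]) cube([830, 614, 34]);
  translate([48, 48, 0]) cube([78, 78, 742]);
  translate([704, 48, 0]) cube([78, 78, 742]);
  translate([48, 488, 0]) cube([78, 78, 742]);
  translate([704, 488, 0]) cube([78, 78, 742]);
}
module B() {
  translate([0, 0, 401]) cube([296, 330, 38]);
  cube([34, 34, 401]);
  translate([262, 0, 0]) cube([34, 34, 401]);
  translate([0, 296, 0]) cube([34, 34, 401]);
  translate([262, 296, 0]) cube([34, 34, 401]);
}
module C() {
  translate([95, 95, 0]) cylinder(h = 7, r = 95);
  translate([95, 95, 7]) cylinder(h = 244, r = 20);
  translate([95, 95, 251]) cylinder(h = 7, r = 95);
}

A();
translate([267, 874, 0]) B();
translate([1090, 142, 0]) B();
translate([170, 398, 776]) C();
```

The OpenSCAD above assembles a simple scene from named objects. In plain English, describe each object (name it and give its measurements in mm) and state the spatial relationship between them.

A is a table with a 830×614 mm rectangular top, 34 mm thick, top surface at z = 776 mm, supported by four 78×78 mm square legs, each inset 48 mm from the nearest pair of top edges, running from the floor.

B is a four-legged stool. The seat is a 296×330×38 mm slab whose top surface is at z = 439 mm; four square legs, each 34×34 mm in cross-section, run from the floor (z = 0) to the underside of the seat, each flush with a corner of the seat.

C is a spool: two coaxial disc flanges of radius 95 mm and thickness 7 mm, joined by a core cylinder of radius 20 mm and height 244 mm. The lower flange rests on z = 0 and the three cylinders share a vertical axis.

Two stools sit around the table at the +y, +x sides. The spool is on top of the table.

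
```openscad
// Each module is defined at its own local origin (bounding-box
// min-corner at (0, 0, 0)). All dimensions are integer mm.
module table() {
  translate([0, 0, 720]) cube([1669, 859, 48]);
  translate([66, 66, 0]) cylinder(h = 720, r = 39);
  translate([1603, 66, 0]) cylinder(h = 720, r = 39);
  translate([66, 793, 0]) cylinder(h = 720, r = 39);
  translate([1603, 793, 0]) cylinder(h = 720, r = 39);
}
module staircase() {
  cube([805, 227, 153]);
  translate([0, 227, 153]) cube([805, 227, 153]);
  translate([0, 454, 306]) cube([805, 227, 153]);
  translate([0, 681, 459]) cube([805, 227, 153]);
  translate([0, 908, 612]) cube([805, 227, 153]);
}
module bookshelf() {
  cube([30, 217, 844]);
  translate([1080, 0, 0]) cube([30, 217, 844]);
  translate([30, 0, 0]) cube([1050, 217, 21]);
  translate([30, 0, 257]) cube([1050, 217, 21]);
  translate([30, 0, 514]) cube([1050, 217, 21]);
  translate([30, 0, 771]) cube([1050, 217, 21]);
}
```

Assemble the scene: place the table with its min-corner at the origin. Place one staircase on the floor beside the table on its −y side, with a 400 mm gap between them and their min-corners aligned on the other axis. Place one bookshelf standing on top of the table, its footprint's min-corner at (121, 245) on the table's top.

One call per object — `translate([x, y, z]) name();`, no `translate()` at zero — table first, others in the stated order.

table();
translate([0, -1535, 0]) staircase();
translate([121, 245, 768]) bookshelf();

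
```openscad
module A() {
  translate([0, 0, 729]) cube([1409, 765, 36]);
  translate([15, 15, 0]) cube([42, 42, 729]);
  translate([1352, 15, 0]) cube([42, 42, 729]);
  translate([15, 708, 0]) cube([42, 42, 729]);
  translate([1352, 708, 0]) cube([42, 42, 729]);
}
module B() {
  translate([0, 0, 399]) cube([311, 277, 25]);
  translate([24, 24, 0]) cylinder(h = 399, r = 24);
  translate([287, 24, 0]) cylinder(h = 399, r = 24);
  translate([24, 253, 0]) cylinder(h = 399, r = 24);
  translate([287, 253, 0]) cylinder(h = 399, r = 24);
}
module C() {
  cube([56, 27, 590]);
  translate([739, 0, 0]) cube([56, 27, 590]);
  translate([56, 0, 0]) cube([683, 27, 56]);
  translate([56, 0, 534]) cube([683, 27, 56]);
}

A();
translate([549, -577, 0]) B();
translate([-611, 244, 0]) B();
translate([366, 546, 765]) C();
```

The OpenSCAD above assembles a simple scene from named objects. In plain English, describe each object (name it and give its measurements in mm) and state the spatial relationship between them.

A is a table: top 1409 mm (x) × 765 mm (y), 36 mm thick, upper face at z = 765 mm, on four 42×42 mm square legs, each inset 15 mm from the nearest pair of top edges, running from z = 0 to the bottom of the top.

B is a simple wooden stool: a rectangular seat 311 mm (x) by 277 mm (y), 25 mm thick, top face at z = 424 mm, on four round legs, each 48 mm in diameter. The legs rest on z = 0, each leg's axis is inset half a diameter from the nearest pair of seat edges (so the leg's bounding box is flush with the corner).

C is a rectangular picture frame lying in the x–z plane (depth along y). The opening is 683 mm wide (x) by 478 mm tall (z), surrounded by a border 56 mm wide on all four sides. The frame is 27 mm deep and is made of two full-height vertical stiles with two horizontal rails fitted between them.

Two stools sit around the table at the −y, −x sides. The picture frame is on top of the table.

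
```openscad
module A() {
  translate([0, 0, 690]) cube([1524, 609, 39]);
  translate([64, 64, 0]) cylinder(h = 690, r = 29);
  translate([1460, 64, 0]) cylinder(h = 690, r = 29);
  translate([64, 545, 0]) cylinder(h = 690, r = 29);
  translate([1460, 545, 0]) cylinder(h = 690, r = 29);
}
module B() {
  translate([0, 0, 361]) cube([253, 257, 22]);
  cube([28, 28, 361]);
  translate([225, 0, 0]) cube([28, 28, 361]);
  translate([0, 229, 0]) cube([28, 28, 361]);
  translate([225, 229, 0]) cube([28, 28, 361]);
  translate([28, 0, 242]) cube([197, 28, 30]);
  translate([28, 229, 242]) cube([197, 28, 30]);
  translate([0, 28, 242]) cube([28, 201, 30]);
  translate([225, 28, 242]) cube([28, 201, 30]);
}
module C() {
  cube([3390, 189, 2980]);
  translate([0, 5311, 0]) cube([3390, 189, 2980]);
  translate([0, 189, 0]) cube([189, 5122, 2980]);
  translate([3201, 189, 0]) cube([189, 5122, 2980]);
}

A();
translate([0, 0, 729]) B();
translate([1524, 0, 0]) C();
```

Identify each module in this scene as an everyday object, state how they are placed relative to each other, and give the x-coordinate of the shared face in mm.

The table's +x face and the house frame's −x face are both at x = 1524 mm.

A is a table. B is a stool. C is a house frame. The stool is on top of the table. The house frame is against the table's +x side, with their −y faces flush. The x-coordinate of the shared face is 1524 mm.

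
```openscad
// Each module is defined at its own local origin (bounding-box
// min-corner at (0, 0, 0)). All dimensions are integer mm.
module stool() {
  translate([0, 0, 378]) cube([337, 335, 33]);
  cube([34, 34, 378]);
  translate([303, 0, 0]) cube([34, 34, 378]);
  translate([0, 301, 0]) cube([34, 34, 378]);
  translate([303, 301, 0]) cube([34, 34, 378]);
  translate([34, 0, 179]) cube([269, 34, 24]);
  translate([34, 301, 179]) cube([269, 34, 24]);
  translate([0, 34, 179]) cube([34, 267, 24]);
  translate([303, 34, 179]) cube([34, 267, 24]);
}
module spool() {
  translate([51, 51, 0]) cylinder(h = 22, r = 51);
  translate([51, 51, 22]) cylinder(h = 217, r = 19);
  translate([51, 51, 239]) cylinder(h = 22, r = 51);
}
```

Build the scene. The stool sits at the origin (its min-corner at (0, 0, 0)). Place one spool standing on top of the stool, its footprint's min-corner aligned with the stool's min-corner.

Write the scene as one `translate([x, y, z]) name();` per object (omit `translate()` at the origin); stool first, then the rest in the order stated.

stool();
translate([0, 0, 411]) spool();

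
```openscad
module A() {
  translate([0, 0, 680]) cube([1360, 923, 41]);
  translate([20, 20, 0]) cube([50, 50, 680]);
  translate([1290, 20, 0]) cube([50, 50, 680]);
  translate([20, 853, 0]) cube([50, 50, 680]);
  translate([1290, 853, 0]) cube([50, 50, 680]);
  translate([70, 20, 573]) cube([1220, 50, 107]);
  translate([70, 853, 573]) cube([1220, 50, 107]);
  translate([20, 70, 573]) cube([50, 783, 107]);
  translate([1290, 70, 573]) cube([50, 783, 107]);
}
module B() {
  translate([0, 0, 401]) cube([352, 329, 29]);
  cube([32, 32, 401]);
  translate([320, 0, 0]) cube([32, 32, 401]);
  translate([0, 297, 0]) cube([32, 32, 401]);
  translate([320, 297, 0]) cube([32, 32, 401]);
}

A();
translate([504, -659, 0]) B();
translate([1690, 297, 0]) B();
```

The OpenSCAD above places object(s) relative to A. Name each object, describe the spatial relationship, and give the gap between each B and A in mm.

A is a table. B is a stool. Two stools sit around the table at the −y, +x sides. The gap between each stool and the table is 330 mm.

Each stool's nearest face is 330 mm from the table's bounding box.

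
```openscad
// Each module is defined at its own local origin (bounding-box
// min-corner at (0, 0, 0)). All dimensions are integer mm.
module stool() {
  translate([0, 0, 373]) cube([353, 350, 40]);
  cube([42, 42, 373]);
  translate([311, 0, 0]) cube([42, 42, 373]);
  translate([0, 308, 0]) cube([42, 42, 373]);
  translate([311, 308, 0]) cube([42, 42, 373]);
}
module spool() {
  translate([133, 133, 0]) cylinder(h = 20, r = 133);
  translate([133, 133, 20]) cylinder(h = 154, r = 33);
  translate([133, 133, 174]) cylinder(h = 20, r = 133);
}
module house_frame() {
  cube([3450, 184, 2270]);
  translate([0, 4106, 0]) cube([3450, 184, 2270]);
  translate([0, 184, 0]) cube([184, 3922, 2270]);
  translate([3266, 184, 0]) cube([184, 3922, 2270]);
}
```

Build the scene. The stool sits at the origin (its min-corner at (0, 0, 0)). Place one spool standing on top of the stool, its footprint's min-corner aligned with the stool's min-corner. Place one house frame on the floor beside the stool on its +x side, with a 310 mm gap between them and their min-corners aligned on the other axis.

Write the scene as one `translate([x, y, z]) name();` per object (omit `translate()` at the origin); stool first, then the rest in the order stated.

stool();
translate([0, 0, 413]) spool();
translate([663, 0, 0]) house_frame();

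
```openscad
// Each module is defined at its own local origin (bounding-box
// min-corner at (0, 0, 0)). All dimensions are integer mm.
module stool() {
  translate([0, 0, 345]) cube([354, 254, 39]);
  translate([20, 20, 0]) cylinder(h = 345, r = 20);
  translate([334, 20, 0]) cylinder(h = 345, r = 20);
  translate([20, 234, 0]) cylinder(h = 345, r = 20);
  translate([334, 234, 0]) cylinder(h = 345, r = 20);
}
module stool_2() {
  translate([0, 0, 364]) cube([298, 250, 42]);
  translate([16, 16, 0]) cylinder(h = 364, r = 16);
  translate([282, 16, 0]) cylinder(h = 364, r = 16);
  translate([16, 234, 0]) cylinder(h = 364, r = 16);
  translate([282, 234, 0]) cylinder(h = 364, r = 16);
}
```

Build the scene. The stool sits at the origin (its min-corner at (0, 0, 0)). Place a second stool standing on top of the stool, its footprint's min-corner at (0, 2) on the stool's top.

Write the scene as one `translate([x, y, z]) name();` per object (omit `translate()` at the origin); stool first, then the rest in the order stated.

stool();
translate([0, 2, 384]) stool_2();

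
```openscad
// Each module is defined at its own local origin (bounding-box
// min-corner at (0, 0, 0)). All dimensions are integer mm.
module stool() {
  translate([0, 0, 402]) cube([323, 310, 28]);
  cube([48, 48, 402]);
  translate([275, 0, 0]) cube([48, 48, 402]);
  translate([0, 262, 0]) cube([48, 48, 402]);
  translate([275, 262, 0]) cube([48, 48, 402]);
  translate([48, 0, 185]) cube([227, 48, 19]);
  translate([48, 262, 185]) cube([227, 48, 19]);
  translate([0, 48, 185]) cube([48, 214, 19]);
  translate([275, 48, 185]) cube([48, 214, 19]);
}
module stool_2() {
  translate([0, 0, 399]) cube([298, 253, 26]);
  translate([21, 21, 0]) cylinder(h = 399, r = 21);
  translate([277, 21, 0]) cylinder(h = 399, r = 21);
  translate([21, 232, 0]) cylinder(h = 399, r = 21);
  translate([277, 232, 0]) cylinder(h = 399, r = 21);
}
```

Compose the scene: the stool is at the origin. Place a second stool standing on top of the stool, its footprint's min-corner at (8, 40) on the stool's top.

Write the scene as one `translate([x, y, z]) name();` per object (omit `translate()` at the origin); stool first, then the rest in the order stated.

stool();
translate([8, 40, 430]) stool_2();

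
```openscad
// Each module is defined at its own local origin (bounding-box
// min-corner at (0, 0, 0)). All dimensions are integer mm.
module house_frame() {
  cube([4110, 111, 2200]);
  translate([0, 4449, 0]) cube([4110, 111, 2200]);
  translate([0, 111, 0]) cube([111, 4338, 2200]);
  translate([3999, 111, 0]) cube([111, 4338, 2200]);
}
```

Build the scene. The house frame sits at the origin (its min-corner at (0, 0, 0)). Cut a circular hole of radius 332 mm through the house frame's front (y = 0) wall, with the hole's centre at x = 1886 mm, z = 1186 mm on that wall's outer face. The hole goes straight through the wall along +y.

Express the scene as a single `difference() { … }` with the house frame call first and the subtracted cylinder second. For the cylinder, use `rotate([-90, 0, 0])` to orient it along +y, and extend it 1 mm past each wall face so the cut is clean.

difference() {
  house_frame();
  translate([1886, -1, 1186]) rotate([-90, 0, 0]) cylinder(h = 113, r = 332);
}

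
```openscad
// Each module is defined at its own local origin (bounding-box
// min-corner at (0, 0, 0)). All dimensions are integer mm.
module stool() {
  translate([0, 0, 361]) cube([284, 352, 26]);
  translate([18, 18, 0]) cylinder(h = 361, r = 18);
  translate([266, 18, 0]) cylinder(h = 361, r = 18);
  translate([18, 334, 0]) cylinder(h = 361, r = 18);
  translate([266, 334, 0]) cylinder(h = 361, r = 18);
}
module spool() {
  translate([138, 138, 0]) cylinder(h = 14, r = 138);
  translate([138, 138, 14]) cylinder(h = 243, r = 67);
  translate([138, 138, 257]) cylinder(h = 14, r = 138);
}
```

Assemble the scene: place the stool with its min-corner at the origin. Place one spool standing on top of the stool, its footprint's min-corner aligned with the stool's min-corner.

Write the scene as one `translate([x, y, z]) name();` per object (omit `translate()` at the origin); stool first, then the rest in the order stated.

stool();
translate([0, 0, 387]) spool();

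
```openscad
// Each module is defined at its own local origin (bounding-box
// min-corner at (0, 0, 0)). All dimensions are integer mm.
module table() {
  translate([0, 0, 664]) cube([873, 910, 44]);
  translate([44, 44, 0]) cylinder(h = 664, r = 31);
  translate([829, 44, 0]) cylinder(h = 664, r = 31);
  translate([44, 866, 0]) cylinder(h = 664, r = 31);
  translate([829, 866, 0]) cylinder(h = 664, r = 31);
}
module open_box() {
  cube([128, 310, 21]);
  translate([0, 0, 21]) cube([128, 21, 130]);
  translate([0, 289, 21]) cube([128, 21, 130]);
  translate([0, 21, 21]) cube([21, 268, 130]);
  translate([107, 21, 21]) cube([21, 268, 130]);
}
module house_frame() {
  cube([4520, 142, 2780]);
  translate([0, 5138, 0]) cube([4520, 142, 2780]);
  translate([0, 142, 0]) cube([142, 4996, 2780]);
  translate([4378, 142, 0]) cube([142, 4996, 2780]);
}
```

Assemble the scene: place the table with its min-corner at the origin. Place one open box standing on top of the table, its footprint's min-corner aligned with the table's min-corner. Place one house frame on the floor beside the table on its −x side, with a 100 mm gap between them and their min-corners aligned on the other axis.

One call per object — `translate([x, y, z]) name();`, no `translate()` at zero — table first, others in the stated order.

table();
translate([0, 0, 708]) open_box();
translate([-4620, 0, 0]) house_frame();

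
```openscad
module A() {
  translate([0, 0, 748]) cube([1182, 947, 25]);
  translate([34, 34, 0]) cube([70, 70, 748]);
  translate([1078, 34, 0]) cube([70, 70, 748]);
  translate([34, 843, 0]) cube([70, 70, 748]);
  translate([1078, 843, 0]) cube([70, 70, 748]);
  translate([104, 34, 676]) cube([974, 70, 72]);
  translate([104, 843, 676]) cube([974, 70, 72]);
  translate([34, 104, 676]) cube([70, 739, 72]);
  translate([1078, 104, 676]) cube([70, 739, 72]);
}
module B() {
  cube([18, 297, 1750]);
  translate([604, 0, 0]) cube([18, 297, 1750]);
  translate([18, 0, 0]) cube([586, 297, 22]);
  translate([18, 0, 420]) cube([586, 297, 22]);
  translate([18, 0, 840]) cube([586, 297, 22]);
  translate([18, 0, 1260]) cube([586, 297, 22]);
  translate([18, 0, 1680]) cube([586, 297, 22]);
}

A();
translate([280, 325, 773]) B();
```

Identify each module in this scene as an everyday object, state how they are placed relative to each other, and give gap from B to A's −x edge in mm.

A is a table. B is a bookshelf. The bookshelf is on top of the table, centred. The gap from the bookshelf to the table's −x edge is 280 mm.

The bookshelf's min-x is at 280; the table's min-x is 0; gap = 280 mm.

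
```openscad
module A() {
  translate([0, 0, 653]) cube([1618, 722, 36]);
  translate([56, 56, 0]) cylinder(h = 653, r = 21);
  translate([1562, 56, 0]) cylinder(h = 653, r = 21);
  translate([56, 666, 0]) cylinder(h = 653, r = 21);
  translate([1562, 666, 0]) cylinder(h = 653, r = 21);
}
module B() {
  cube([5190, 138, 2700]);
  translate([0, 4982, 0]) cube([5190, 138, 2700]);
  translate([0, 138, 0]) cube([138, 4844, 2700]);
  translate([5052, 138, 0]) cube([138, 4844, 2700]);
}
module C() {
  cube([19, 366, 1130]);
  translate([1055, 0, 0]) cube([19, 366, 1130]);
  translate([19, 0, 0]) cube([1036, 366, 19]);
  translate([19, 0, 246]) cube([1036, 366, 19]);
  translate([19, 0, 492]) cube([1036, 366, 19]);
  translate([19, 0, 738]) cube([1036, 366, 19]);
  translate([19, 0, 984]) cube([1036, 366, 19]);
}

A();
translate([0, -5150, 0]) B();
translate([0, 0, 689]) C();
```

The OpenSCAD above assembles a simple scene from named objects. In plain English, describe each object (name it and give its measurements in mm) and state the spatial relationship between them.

A is a table with a 1618×722 mm rectangular top, 36 mm thick, top surface at z = 689 mm, supported by four round legs of 42 mm diameter, each leg's bounding box inset 35 mm from the nearest pair of top edges, running from the floor.

B is a box-shaped house frame (walls only): outside footprint 5190×5120 mm, wall height 2700 mm, wall thickness 138 mm. The two y-facing walls run the full x-width; the two x-facing walls fit between the inner faces of the y-facing walls.

C is a bookshelf 1074 mm wide overall, 366 mm deep and 1130 mm tall. The two sides are 19 mm thick vertical panels. 5 horizontal shelves of 19 mm thickness span between the inner faces of the sides; the lowest shelf sits on the floor and shelves are stacked with a clear vertical gap of 227 mm between each pair.

The house frame is on the floor beside the table on its −y side. The bookshelf is on top of the table.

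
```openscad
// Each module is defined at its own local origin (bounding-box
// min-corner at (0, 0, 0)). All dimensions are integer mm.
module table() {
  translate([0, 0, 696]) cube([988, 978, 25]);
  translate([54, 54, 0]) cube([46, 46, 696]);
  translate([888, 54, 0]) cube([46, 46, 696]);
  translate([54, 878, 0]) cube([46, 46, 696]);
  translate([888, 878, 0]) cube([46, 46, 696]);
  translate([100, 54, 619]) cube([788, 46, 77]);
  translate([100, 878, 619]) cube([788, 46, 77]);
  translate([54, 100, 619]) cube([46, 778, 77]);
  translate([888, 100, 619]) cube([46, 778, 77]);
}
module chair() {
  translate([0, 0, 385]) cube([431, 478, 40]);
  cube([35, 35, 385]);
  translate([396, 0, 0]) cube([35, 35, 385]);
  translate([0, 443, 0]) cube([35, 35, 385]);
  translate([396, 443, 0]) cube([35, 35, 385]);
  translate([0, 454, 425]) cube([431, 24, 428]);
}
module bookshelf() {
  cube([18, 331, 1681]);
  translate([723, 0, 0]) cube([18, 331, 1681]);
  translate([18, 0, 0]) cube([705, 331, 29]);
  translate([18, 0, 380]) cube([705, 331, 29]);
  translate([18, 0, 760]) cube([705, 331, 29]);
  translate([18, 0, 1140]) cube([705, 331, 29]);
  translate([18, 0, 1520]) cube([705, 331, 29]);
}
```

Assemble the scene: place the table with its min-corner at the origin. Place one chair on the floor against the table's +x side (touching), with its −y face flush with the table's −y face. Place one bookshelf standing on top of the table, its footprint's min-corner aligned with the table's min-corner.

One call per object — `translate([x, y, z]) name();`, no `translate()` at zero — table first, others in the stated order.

table();
translate([988, 0, 0]) chair();
translate([0, 0, 721]) bookshelf();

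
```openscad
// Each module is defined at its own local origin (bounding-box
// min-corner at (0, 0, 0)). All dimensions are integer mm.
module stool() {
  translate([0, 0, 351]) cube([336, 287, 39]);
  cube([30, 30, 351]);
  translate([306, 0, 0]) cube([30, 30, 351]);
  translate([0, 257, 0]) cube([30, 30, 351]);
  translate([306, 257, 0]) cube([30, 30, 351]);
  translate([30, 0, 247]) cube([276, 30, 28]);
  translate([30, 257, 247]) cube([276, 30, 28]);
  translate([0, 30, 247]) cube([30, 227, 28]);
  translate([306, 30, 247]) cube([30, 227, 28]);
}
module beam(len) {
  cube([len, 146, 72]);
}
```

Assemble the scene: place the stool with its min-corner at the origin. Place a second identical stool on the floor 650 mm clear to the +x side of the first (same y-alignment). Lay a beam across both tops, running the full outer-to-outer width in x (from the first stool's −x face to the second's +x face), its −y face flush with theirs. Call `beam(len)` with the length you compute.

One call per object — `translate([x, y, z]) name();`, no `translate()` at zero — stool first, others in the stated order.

stool();
translate([986, 0, 0]) stool();
translate([0, 0, 390]) beam(1322);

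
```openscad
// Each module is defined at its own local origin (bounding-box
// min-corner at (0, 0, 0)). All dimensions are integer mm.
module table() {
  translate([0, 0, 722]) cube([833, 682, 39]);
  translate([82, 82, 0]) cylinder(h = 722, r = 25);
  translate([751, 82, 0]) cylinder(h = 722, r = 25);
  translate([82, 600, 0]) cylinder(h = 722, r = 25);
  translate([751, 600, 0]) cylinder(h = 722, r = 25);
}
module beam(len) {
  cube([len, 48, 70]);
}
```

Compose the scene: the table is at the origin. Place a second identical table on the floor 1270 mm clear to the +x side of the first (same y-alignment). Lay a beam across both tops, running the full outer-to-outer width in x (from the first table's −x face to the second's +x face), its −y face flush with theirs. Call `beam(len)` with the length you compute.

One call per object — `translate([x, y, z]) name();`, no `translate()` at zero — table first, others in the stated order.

table();
translate([2103, 0, 0]) table();
translate([0, 0, 761]) beam(2936);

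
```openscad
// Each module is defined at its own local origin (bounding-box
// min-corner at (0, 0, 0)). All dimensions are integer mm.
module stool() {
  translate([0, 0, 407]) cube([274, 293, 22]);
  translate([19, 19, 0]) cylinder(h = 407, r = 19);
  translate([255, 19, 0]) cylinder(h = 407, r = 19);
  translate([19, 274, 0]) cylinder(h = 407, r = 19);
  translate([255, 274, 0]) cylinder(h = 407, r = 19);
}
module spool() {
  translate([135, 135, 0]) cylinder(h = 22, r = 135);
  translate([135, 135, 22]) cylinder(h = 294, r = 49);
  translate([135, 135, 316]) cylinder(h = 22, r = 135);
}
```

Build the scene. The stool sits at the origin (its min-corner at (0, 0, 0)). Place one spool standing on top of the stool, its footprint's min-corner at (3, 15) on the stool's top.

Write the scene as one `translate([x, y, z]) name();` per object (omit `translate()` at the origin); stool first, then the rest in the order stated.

stool();
translate([3, 15, 429]) spool();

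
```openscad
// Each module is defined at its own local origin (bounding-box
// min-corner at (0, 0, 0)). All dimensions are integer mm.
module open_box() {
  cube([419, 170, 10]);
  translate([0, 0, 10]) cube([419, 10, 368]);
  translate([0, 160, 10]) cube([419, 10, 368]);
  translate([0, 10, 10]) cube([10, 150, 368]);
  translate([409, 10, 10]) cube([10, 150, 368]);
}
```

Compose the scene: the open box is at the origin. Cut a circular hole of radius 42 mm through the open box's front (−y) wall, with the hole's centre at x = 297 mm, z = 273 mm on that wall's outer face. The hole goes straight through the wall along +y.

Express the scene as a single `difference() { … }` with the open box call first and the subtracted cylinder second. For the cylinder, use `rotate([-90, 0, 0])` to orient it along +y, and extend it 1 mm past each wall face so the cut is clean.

difference() {
  open_box();
  translate([297, -1, 273]) rotate([-90, 0, 0]) cylinder(h = 12, r = 42);
}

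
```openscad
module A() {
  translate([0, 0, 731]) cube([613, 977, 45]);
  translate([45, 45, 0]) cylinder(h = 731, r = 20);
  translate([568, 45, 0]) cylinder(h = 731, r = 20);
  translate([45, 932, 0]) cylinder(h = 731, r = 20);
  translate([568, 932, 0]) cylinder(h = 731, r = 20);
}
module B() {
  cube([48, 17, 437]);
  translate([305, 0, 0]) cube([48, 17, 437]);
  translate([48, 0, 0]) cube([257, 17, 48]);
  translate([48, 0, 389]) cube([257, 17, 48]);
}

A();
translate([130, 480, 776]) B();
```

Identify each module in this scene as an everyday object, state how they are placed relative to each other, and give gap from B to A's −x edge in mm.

A is a table. B is a picture frame. The picture frame is on top of the table, centred. The gap from the picture frame to the table's −x edge is 130 mm.

The picture frame's min-x is at 130; the table's min-x is 0; gap = 130 mm.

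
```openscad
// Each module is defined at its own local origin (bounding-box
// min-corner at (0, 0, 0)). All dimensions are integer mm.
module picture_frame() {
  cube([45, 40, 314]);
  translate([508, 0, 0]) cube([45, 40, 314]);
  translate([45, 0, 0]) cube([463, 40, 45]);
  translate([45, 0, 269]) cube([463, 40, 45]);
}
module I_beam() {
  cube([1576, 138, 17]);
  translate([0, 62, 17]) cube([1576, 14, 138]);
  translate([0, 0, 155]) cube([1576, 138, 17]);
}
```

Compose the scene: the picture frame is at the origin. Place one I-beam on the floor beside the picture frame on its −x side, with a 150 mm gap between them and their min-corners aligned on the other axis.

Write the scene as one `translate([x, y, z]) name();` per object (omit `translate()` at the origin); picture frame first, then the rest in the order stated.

picture_frame();
translate([-1726, 0, 0]) I_beam();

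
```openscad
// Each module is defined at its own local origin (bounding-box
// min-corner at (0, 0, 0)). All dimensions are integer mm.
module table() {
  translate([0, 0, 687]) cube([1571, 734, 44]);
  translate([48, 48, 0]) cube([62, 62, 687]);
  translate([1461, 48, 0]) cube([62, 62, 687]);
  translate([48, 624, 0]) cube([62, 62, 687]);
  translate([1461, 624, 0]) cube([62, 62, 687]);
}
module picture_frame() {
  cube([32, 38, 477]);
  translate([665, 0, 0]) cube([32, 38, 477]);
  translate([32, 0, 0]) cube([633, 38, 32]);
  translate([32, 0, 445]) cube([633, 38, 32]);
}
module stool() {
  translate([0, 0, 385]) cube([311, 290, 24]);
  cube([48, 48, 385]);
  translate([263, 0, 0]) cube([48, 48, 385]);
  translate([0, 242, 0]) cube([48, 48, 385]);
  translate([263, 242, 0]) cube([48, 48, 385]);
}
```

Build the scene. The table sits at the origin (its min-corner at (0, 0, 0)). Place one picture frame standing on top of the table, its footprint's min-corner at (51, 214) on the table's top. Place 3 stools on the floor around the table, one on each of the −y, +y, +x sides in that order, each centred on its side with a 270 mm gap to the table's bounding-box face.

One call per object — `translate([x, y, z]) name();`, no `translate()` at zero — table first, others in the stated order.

table();
translate([51, 214, 731]) picture_frame();
translate([630, -560, 0]) stool();
translate([630, 1004, 0]) stool();
translate([1841, 222, 0]) stool();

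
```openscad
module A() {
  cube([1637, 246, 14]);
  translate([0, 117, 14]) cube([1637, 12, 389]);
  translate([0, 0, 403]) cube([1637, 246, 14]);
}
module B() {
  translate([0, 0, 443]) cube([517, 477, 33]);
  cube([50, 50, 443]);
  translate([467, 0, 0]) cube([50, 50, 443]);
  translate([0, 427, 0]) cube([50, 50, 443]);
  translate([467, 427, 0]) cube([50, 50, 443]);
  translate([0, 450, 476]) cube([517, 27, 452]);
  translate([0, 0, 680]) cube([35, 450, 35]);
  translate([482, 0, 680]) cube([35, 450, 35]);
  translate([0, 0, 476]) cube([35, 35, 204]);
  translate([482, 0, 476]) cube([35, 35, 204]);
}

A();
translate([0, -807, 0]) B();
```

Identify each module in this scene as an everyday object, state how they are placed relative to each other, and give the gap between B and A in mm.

The chair's nearest face is 330 mm from the I-beam's −y face.

A is an I-beam. B is a chair. The chair is on the floor beside the I-beam on its −y side. The gap between the chair and the I-beam is 330 mm.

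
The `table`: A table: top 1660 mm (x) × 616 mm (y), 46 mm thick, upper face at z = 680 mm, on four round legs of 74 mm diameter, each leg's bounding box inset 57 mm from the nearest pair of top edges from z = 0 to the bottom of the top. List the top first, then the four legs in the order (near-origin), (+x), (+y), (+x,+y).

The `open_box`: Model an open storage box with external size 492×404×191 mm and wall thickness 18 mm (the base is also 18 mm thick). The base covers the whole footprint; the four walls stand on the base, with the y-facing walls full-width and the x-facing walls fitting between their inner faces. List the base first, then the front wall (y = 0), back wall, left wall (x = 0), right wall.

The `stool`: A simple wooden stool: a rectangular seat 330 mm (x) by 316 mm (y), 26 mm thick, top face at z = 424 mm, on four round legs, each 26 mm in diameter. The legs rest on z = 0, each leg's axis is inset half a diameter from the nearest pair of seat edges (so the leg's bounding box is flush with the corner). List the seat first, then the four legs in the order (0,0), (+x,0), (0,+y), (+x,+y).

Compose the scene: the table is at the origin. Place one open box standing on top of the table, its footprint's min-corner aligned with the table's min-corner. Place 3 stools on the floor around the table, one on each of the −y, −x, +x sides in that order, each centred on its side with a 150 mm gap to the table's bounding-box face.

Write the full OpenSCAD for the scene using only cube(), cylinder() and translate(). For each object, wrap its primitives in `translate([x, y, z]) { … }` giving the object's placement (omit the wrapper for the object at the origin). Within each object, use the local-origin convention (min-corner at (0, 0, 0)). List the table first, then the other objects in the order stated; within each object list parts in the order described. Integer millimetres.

translate([0, 0, 634]) cube([1660, 616, 46]);
translate([94, 94, 0]) cylinder(h = 634, r = 37);
translate([1566, 94, 0]) cylinder(h = 634, r = 37);
translate([94, 522, 0]) cylinder(h = 634, r = 37);
translate([1566, 522, 0]) cylinder(h = 634, r = 37);
translate([0, 0, 680]) {
  cube([492, 404, 18]);
  translate([0, 0, 18]) cube([492, 18, 173]);
  translate([0, 386, 18]) cube([492, 18, 173]);
  translate([0, 18, 18]) cube([18, 368, 173]);
  translate([474, 18, 18]) cube([18, 368, 173]);
}
translate([665, -466, 0]) {
  translate([0, 0, 398]) cube([330, 316, 26]);
  translate([13, 13, 0]) cylinder(h = 398, r = 13);
  translate([317, 13, 0]) cylinder(h = 398, r = 13);
  translate([13, 303, 0]) cylinder(h = 398, r = 13);
  translate([317, 303, 0]) cylinder(h = 398, r = 13);
}
translate([-480, 150, 0]) {
  translate([0, 0, 398]) cube([330, 316, 26]);
  translate([13, 13, 0]) cylinder(h = 398, r = 13);
  translate([317, 13, 0]) cylinder(h = 398, r = 13);
  translate([13, 303, 0]) cylinder(h = 398, r = 13);
  translate([317, 303, 0]) cylinder(h = 398, r = 13);
}
translate([1810, 150, 0]) {
  translate([0, 0, 398]) cube([330, 316, 26]);
  translate([13, 13, 0]) cylinder(h = 398, r = 13);
  translate([317, 13, 0]) cylinder(h = 398, r = 13);
  translate([13, 303, 0]) cylinder(h = 398, r = 13);
  translate([317, 303, 0]) cylinder(h = 398, r = 13);
}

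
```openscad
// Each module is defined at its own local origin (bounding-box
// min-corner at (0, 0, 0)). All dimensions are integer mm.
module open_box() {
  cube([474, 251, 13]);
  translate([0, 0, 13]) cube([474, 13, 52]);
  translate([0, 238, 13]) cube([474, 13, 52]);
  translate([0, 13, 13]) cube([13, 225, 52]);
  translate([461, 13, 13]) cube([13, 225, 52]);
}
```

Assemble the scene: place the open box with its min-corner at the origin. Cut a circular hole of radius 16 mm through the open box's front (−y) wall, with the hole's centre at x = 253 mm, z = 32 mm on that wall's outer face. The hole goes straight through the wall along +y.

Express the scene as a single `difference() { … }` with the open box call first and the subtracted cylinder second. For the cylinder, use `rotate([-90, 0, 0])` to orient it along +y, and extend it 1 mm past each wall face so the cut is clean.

difference() {
  open_box();
  translate([253, -1, 32]) rotate([-90, 0, 0]) cylinder(h = 15, r = 16);
}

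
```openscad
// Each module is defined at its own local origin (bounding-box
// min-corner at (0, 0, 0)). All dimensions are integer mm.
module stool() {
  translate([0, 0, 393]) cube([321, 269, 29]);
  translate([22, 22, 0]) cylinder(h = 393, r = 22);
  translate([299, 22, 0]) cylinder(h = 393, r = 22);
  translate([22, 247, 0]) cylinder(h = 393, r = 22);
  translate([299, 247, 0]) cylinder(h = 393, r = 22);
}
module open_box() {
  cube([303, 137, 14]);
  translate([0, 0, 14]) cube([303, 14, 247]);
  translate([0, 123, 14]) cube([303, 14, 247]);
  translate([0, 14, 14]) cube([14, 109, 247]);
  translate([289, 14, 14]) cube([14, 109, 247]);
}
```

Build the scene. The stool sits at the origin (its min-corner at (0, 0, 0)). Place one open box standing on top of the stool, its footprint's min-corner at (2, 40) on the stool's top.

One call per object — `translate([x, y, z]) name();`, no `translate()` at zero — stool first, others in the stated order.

stool();
translate([2, 40, 422]) open_box();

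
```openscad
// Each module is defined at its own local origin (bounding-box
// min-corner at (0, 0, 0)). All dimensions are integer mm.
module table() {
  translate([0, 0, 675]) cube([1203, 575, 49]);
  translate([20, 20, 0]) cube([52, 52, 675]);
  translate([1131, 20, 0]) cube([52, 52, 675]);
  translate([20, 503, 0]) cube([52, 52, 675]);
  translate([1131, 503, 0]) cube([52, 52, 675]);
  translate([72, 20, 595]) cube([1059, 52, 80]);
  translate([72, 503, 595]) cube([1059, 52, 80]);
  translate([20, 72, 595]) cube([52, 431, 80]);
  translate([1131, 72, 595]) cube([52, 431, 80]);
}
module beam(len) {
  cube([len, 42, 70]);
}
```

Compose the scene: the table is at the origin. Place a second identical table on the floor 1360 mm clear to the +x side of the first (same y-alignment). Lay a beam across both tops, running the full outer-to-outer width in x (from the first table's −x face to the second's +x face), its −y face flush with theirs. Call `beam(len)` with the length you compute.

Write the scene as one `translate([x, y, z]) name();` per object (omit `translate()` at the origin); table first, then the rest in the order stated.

table();
translate([2563, 0, 0]) table();
translate([0, 0, 724]) beam(3766);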